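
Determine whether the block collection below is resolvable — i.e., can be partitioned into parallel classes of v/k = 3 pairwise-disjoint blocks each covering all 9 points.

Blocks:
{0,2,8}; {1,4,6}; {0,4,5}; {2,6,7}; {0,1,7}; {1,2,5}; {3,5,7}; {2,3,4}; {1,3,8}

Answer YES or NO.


v = 9, block size k = 3, number of blocks = 9.
For resolvability, blocks must partition into parallel classes of size v/k = 3.
Total blocks must therefore be a multiple of 3: 9 = 3·3 + 0 ⇒ divisible ✓.
Consider block {0,1,7}. The only other block(s) in the collection disjoint from it are {2,3,4} — just 1 block(s). Any parallel class containing {0,1,7} would need 2 other blocks each disjoint from it, so no parallel class of size 3 can contain {0,1,7}.
Since every block must belong to some parallel class in a resolution, the collection cannot be partitioned into parallel classes.
Resolvable? NO.

NO


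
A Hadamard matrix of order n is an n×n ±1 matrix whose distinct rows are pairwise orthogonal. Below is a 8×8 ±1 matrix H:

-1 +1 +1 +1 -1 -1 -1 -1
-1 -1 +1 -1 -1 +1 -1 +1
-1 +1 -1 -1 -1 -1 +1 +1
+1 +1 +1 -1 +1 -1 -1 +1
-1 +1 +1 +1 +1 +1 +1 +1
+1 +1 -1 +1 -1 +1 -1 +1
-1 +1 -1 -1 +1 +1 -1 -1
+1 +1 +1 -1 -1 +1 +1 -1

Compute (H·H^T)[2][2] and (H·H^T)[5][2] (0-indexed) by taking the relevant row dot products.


Row 2 of H: [-1, 1, -1, -1, -1, -1, 1, 1].
Row 5 of H: [1, 1, -1, 1, -1, 1, -1, 1].
(H·H^T)[2][2] = Σ_j H[2][j]·H[2][j] = (-1)² + (1)² + (-1)² + (-1)² + (-1)² + (-1)² + (1)² + (1)² = 1 + 1 + 1 + 1 + 1 + 1 + 1 + 1 = 8.
(H·H^T)[5][2] = Σ_j H[5][j]·H[2][j] = (1)·(-1) + (1)·(1) + (-1)·(-1) + (1)·(-1) + (-1)·(-1) + (1)·(-1) + (-1)·(1) + (1)·(1) = -1 + 1 + 1 + -1 + 1 + -1 + -1 + 1 = 0.
So rows 5 and 2 are orthogonal; the diagonal entry equals n = 8.

(2,2) entry = 8; (5,2) entry = 0.


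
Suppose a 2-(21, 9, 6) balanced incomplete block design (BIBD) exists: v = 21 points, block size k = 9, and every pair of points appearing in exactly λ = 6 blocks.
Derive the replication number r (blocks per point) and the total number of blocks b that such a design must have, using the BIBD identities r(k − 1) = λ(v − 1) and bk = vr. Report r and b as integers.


Any 2-(v, k, λ) BIBD satisfies two necessary conditions:
  (i)  Each point sits in r blocks, and counting incidences through any fixed point gives r(k − 1) = λ(v − 1), so r = λ(v − 1)/(k − 1).
  (ii) Total incidences bk = vr, so b = vr/k.
Step 1: r = λ(v − 1)/(k − 1) = 6·(21 − 1)/(9 − 1) = 6·20/8 = 120/8 = 15.
Step 2: b = vr/k = 21·15/9 = 315/9 = 35.
Check integrality: r = 15 ∈ Z ✓, b = 35 ∈ Z ✓.
(These identities are necessary conditions: they determine r and b for any design with these parameters, but do not by themselves prove that one exists.)

r = 15, b = 35.


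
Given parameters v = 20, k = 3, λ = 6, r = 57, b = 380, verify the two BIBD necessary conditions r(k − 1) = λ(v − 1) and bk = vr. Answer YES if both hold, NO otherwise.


Condition (i): r(k − 1) = 57·2 = 114; λ(v − 1) = 6·19 = 114. Match? YES.
Condition (ii): bk = 380·3 = 1140; vr = 20·57 = 1140. Match? YES.
Both conditions hold? YES.

YES


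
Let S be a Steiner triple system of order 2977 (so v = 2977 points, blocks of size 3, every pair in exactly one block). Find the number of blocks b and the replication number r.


An STS(v) is a 2-(v, 3, 1) BIBD: block size k = 3, λ = 1.
Replication: r(k − 1) = λ(v − 1) ⇒ r·2 = 2977 − 1 = 2976 ⇒ r = 1488.
Block count: bk = vr ⇒ b·3 = 2977·1488 = 4429776 ⇒ b = 1476592.
(Check via b = v(v − 1)/6 = 2977·2976/6 = 8859552/6 = 1476592.)

r = 1488, b = 1476592.


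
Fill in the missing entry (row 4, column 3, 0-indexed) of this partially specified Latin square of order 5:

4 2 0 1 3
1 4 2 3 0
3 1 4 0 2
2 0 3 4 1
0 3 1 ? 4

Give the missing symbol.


Row 4 contains symbols [0, 1, 3, 4] — missing [2].
Column 3 contains symbols [0, 1, 3, 4] — missing [2].
The missing symbol must appear in both missing sets; intersection = [2].
Therefore the hidden value is 2.

Missing value = 2.


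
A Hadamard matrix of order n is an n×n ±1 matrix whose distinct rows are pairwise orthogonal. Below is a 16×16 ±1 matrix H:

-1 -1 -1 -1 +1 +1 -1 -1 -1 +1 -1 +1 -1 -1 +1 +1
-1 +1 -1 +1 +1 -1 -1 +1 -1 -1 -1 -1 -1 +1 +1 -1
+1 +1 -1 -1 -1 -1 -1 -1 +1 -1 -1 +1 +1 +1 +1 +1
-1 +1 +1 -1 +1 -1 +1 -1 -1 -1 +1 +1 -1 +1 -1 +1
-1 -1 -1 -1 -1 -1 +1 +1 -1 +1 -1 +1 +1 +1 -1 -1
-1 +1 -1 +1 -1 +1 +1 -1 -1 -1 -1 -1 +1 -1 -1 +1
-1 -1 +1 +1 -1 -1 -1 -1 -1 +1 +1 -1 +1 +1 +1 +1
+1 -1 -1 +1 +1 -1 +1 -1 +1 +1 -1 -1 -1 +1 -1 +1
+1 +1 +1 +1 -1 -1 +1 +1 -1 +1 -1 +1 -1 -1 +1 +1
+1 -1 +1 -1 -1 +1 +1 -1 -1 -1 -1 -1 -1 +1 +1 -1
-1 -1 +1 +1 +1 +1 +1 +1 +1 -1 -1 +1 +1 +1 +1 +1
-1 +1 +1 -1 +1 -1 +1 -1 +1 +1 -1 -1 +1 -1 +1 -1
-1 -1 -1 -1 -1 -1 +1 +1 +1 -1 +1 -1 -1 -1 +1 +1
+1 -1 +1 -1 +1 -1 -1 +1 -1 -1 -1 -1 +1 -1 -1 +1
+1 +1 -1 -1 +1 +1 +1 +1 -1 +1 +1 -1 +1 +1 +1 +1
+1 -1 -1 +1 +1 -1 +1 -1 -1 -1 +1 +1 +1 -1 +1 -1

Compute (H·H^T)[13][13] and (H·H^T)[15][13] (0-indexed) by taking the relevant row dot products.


Row 13 of H: [1, -1, 1, -1, 1, -1, -1, 1, -1, -1, -1, -1, 1, -1, -1, 1].
Row 15 of H: [1, -1, -1, 1, 1, -1, 1, -1, -1, -1, 1, 1, 1, -1, 1, -1].
(H·H^T)[13][13] = Σ_j H[13][j]·H[13][j] = (1)² + (-1)² + (1)² + (-1)² + (1)² + (-1)² + (-1)² + (1)² + (-1)² + (-1)² + (-1)² + (-1)² + (1)² + (-1)² + (-1)² + (1)² = 1 + 1 + 1 + 1 + 1 + 1 + 1 + 1 + 1 + 1 + 1 + 1 + 1 + 1 + 1 + 1 = 16.
(H·H^T)[15][13] = Σ_j H[15][j]·H[13][j] = (1)·(1) + (-1)·(-1) + (-1)·(1) + (1)·(-1) + (1)·(1) + (-1)·(-1) + (1)·(-1) + (-1)·(1) + (-1)·(-1) + (-1)·(-1) + (1)·(-1) + (1)·(-1) + (1)·(1) + (-1)·(-1) + (1)·(-1) + (-1)·(1) = 1 + 1 + -1 + -1 + 1 + 1 + -1 + -1 + 1 + 1 + -1 + -1 + 1 + 1 + -1 + -1 = 0.
So rows 15 and 13 are orthogonal; the diagonal entry equals n = 16.

(13,13) entry = 16; (15,13) entry = 0.


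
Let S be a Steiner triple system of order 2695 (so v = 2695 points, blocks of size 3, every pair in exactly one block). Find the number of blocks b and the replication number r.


An STS(v) is a 2-(v, 3, 1) BIBD: block size k = 3, λ = 1.
Replication: r(k − 1) = λ(v − 1) ⇒ r·2 = 2695 − 1 = 2694 ⇒ r = 1347.
Block count: b = v(v − 1)/6 = 2695·2694/6 = 7260330/6 = 1210055.
(Check via bk = vr: 1210055·3 = 3630165 = 2695·1347 = 3630165 ✓.)

r = 1347, b = 1210055.


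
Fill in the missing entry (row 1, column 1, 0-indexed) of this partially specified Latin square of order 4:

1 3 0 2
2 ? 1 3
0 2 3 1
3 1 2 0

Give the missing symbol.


Row 1 contains symbols [1, 2, 3] — missing [0].
Column 1 contains symbols [1, 2, 3] — missing [0].
The missing symbol must appear in both missing sets; intersection = [0].
Therefore the hidden value is 0.

Missing value = 0.


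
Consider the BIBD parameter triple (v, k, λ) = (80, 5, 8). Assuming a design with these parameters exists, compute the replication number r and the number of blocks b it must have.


Any 2-(v, k, λ) BIBD satisfies two necessary conditions:
  (i)  Each point sits in r blocks, and counting incidences through any fixed point gives r(k − 1) = λ(v − 1), so r = λ(v − 1)/(k − 1).
  (ii) Total incidences bk = vr, so b = vr/k.
Step 1: r = λ(v − 1)/(k − 1) = 8·(80 − 1)/(5 − 1) = 8·79/4 = 632/4 = 158.
Step 2: b = vr/k = 80·158/5 = 12640/5 = 2528.
Check integrality: r = 158 ∈ Z ✓, b = 2528 ∈ Z ✓.
(These identities are necessary conditions: they determine r and b for any design with these parameters, but do not by themselves prove that one exists.)

r = 158, b = 2528.


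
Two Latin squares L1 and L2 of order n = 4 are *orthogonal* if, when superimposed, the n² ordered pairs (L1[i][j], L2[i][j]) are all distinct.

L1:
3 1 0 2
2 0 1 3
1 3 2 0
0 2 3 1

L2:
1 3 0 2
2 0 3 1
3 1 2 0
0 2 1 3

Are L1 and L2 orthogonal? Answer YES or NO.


Form the n² = 16 superimposed pairs (L1[i][j], L2[i][j]), row by row (rows and columns indexed from 0):
row 0: (3,1) (1,3) (0,0) (2,2)
row 1: (2,2) (0,0) (1,3) (3,1)
row 2: (1,3) (3,1) (2,2) (0,0)
row 3: (0,0) (2,2) (3,1) (1,3)
Orthogonality requires all 16 pairs distinct.
But the pair (2,2) repeats: cell (0,3) has L1 = 2, L2 = 2, and cell (1,0) has L1 = 2, L2 = 2.
A repeated pair means some other pair never occurs (only 4 distinct pairs out of 16), so the squares are not orthogonal.
Conclusion: NO.

NO


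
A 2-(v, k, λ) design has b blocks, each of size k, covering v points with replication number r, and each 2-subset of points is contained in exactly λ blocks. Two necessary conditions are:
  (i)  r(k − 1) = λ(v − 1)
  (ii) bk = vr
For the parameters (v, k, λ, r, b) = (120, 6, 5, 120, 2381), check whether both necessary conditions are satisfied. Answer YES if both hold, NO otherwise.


Condition (i): r(k − 1) = 120·5 = 600; λ(v − 1) = 5·119 = 595. Match? NO.
Condition (ii): bk = 2381·6 = 14286; vr = 120·120 = 14400. Match? NO.
Both conditions hold? NO.

NO


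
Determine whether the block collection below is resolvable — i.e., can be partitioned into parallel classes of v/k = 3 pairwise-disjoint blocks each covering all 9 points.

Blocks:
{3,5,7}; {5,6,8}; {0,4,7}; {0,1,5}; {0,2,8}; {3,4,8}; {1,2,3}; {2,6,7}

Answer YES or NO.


v = 9, block size k = 3, number of blocks = 8.
For resolvability, blocks must partition into parallel classes of size v/k = 3.
Total blocks must therefore be a multiple of 3: 8 = 3·2 + 2 ⇒ not divisible ✗.
Resolvable? NO.

NO


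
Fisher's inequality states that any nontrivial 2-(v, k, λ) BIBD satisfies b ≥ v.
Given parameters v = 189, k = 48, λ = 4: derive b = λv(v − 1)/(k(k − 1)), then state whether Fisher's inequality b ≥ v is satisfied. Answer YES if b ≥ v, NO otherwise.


b = λv(v − 1)/(k(k − 1)) = 4·189·188/(48·47) = 142128/2256 = 63.
Compare with v = 189: b < v, so Fisher's inequality fails.

NO


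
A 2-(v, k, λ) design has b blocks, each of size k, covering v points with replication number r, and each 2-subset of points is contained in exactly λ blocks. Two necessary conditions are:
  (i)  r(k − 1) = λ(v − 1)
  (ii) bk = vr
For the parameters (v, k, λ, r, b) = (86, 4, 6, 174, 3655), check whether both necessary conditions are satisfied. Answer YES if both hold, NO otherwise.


Condition (i): r(k − 1) = 174·3 = 522; λ(v − 1) = 6·85 = 510. Match? NO.
Condition (ii): bk = 3655·4 = 14620; vr = 86·174 = 14964. Match? NO.
Both conditions hold? NO.

NO


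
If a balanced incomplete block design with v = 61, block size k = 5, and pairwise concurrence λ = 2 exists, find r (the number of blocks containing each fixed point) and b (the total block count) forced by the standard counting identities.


Any 2-(v, k, λ) BIBD satisfies two necessary conditions:
  (i)  Each point sits in r blocks, and counting incidences through any fixed point gives r(k − 1) = λ(v − 1), so r = λ(v − 1)/(k − 1).
  (ii) Total incidences bk = vr, so b = vr/k.
Step 1: r = λ(v − 1)/(k − 1) = 2·(61 − 1)/(5 − 1) = 2·60/4 = 120/4 = 30.
Step 2: b = vr/k = 61·30/5 = 1830/5 = 366.
Check integrality: r = 30 ∈ Z ✓, b = 366 ∈ Z ✓.
(These identities are necessary conditions: they determine r and b for any design with these parameters, but do not by themselves prove that one exists.)

r = 30, b = 366.


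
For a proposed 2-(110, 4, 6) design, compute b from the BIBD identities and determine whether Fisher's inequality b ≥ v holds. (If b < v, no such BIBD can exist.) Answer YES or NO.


r = λ(v − 1)/(k − 1) = 6·109/3 = 218.
b = vr/k = 110·218/4 = 5995.
Fisher's inequality: b ≥ v ⇔ 5995 ≥ 110? YES.

YES


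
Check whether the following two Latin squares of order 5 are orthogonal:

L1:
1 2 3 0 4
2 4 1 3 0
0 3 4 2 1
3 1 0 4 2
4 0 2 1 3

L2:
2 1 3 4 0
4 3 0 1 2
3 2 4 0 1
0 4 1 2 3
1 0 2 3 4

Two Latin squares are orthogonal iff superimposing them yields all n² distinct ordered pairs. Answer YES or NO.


Form the n² = 25 superimposed pairs (L1[i][j], L2[i][j]), row by row (rows and columns indexed from 0):
row 0: (1,2) (2,1) (3,3) (0,4) (4,0)
row 1: (2,4) (4,3) (1,0) (3,1) (0,2)
row 2: (0,3) (3,2) (4,4) (2,0) (1,1)
row 3: (3,0) (1,4) (0,1) (4,2) (2,3)
row 4: (4,1) (0,0) (2,2) (1,3) (3,4)
Orthogonality requires all 25 pairs distinct.
Check by first coordinate: for each symbol s of L1, list the L2 entries in the n cells where L1 = s; they must all differ.
  L1 = 0: L2 entries (in reading order) 4, 2, 3, 1, 0 — all 5 distinct ✓
  L1 = 1: L2 entries (in reading order) 2, 0, 1, 4, 3 — all 5 distinct ✓
  L1 = 2: L2 entries (in reading order) 1, 4, 0, 3, 2 — all 5 distinct ✓
  L1 = 3: L2 entries (in reading order) 3, 1, 2, 0, 4 — all 5 distinct ✓
  L1 = 4: L2 entries (in reading order) 0, 3, 4, 2, 1 — all 5 distinct ✓
Every symbol of L1 meets every symbol of L2 exactly once, so all 25 pairs are distinct (25 of 25).
Conclusion: YES.

YES


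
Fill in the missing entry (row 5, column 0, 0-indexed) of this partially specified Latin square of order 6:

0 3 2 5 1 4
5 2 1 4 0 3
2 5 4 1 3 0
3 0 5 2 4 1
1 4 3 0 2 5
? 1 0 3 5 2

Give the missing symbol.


Row 5 contains symbols [0, 1, 2, 3, 5] — missing [4].
Column 0 contains symbols [0, 1, 2, 3, 5] — missing [4].
The missing symbol must appear in both missing sets; intersection = [4].
Therefore the hidden value is 4.

Missing value = 4.


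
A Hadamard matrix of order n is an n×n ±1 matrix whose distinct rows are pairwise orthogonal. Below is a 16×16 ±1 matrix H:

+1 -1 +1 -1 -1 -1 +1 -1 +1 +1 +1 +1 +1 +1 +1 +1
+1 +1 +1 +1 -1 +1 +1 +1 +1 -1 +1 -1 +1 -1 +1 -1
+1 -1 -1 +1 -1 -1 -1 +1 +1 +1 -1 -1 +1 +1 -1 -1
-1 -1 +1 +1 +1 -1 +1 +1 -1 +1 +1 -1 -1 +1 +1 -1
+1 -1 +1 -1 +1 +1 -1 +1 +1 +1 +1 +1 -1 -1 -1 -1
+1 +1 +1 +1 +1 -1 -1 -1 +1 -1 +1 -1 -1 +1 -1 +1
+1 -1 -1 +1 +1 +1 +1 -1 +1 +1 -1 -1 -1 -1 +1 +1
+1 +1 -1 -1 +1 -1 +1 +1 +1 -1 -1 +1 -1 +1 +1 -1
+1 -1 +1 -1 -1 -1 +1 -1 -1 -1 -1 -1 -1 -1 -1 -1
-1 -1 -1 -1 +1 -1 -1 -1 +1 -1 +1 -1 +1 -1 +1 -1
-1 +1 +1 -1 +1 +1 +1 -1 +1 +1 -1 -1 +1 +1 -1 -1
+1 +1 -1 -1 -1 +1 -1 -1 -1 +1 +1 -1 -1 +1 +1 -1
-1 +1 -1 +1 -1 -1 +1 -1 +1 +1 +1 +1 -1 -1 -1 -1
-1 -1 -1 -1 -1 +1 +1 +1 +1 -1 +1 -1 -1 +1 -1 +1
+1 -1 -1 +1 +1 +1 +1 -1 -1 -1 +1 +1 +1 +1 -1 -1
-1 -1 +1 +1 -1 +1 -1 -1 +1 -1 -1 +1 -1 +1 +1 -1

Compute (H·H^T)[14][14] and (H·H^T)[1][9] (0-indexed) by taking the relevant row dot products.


Row 1 of H: [1, 1, 1, 1, -1, 1, 1, 1, 1, -1, 1, -1, 1, -1, 1, -1].
Row 9 of H: [-1, -1, -1, -1, 1, -1, -1, -1, 1, -1, 1, -1, 1, -1, 1, -1].
Row 14 of H: [1, -1, -1, 1, 1, 1, 1, -1, -1, -1, 1, 1, 1, 1, -1, -1].
(H·H^T)[14][14] = Σ_j H[14][j]·H[14][j] = (1)² + (-1)² + (-1)² + (1)² + (1)² + (1)² + (1)² + (-1)² + (-1)² + (-1)² + (1)² + (1)² + (1)² + (1)² + (-1)² + (-1)² = 1 + 1 + 1 + 1 + 1 + 1 + 1 + 1 + 1 + 1 + 1 + 1 + 1 + 1 + 1 + 1 = 16.
(H·H^T)[1][9] = Σ_j H[1][j]·H[9][j] = (1)·(-1) + (1)·(-1) + (1)·(-1) + (1)·(-1) + (-1)·(1) + (1)·(-1) + (1)·(-1) + (1)·(-1) + (1)·(1) + (-1)·(-1) + (1)·(1) + (-1)·(-1) + (1)·(1) + (-1)·(-1) + (1)·(1) + (-1)·(-1) = -1 + -1 + -1 + -1 + -1 + -1 + -1 + -1 + 1 + 1 + 1 + 1 + 1 + 1 + 1 + 1 = 0.
So rows 1 and 9 are orthogonal; the diagonal entry equals n = 16.

(14,14) entry = 16; (1,9) entry = 0.


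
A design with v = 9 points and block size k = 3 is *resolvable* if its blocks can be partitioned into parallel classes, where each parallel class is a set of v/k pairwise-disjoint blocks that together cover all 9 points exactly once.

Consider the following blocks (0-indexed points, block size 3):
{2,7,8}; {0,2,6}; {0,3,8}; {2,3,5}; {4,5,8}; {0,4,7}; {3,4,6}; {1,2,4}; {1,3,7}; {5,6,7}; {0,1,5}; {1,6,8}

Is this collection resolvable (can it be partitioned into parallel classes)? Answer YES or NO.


v = 9, block size k = 3, number of blocks = 12.
For resolvability, blocks must partition into parallel classes of size v/k = 3.
Total blocks must therefore be a multiple of 3: 12 = 3·4 + 0 ⇒ divisible ✓.
Greedy packing gives 4 candidate class(es). Each should be a full parallel class (size 3, covers all 9 points).
  Class 1 (3 blocks): {2,7,8}; {3,4,6}; {0,1,5}. Points covered: [0, 1, 2, 3, 4, 5, 6, 7, 8].
  Class 2 (3 blocks): {0,2,6}; {4,5,8}; {1,3,7}. Points covered: [0, 1, 2, 3, 4, 5, 6, 7, 8].
  Class 3 (3 blocks): {0,3,8}; {1,2,4}; {5,6,7}. Points covered: [0, 1, 2, 3, 4, 5, 6, 7, 8].
  Class 4 (3 blocks): {2,3,5}; {0,4,7}; {1,6,8}. Points covered: [0, 1, 2, 3, 4, 5, 6, 7, 8].
All classes full (size 3)? YES. All classes cover every point? YES.
Resolvable? YES.

YES


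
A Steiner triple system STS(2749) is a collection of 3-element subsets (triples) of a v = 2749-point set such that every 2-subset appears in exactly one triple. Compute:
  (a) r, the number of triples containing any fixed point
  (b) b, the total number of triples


An STS(v) is a 2-(v, 3, 1) BIBD: block size k = 3, λ = 1.
Replication: r(k − 1) = λ(v − 1) ⇒ r·2 = 2749 − 1 = 2748 ⇒ r = 1374.
Block count: bk = vr ⇒ b·3 = 2749·1374 = 3777126 ⇒ b = 1259042.
(Check via b = v(v − 1)/6 = 2749·2748/6 = 7554252/6 = 1259042.)

r = 1374, b = 1259042.


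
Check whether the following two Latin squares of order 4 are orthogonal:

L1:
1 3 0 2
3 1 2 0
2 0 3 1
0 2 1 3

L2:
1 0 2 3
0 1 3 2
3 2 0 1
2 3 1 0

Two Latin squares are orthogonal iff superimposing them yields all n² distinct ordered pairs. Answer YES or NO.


Form the n² = 16 superimposed pairs (L1[i][j], L2[i][j]), row by row (rows and columns indexed from 0):
row 0: (1,1) (3,0) (0,2) (2,3)
row 1: (3,0) (1,1) (2,3) (0,2)
row 2: (2,3) (0,2) (3,0) (1,1)
row 3: (0,2) (2,3) (1,1) (3,0)
Orthogonality requires all 16 pairs distinct.
But the pair (3,0) repeats: cell (0,1) has L1 = 3, L2 = 0, and cell (1,0) has L1 = 3, L2 = 0.
A repeated pair means some other pair never occurs (only 4 distinct pairs out of 16), so the squares are not orthogonal.
Conclusion: NO.

NO


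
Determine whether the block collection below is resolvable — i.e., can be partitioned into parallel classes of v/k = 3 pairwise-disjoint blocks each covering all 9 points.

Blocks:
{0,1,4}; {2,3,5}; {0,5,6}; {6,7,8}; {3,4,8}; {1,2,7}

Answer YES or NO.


v = 9, block size k = 3, number of blocks = 6.
For resolvability, blocks must partition into parallel classes of size v/k = 3.
Total blocks must therefore be a multiple of 3: 6 = 3·2 + 0 ⇒ divisible ✓.
Greedy packing gives 2 candidate class(es). Each should be a full parallel class (size 3, covers all 9 points).
  Class 1 (3 blocks): {0,1,4}; {2,3,5}; {6,7,8}. Points covered: [0, 1, 2, 3, 4, 5, 6, 7, 8].
  Class 2 (3 blocks): {0,5,6}; {3,4,8}; {1,2,7}. Points covered: [0, 1, 2, 3, 4, 5, 6, 7, 8].
All classes full (size 3)? YES. All classes cover every point? YES.
Resolvable? YES.

YES


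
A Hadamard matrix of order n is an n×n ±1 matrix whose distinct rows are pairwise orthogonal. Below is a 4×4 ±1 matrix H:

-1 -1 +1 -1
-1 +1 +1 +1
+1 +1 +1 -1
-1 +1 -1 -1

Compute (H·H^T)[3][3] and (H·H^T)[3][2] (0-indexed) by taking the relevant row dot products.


Row 2 of H: [1, 1, 1, -1].
Row 3 of H: [-1, 1, -1, -1].
(H·H^T)[3][3] = Σ_j H[3][j]·H[3][j] = (-1)² + (1)² + (-1)² + (-1)² = 1 + 1 + 1 + 1 = 4.
(H·H^T)[3][2] = Σ_j H[3][j]·H[2][j] = (-1)·(1) + (1)·(1) + (-1)·(1) + (-1)·(-1) = -1 + 1 + -1 + 1 = 0.
So rows 3 and 2 are orthogonal; the diagonal entry equals n = 4.

(3,3) entry = 4; (3,2) entry = 0.


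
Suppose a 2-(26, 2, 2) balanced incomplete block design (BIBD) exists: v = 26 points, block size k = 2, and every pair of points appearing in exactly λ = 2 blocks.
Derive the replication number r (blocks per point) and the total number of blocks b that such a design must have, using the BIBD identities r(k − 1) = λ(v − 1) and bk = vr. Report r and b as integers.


Any 2-(v, k, λ) BIBD satisfies two necessary conditions:
  (i)  Each point sits in r blocks, and counting incidences through any fixed point gives r(k − 1) = λ(v − 1), so r = λ(v − 1)/(k − 1).
  (ii) Total incidences bk = vr, so b = vr/k.
Step 1: r = λ(v − 1)/(k − 1) = 2·(26 − 1)/(2 − 1) = 2·25/1 = 50/1 = 50.
Step 2: b = vr/k = 26·50/2 = 1300/2 = 650.
Check integrality: r = 50 ∈ Z ✓, b = 650 ∈ Z ✓.
(These identities are necessary conditions: they determine r and b for any design with these parameters, but do not by themselves prove that one exists.)

r = 50, b = 650.


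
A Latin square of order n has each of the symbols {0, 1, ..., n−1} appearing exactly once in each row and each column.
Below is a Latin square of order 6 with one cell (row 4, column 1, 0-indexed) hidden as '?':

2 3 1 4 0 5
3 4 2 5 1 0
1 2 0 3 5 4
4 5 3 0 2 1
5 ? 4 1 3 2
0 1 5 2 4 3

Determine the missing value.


Row 4 contains symbols [1, 2, 3, 4, 5] — missing [0].
Column 1 contains symbols [1, 2, 3, 4, 5] — missing [0].
The missing symbol must appear in both missing sets; intersection = [0].
Therefore the hidden value is 0.

Missing value = 0.


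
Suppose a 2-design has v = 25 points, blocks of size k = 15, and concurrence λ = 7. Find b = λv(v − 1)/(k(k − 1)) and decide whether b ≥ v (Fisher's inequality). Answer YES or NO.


b = λv(v − 1)/(k(k − 1)) = 7·25·24/(15·14) = 4200/210 = 20.
Compare with v = 25: b < v, so Fisher's inequality fails.

NO


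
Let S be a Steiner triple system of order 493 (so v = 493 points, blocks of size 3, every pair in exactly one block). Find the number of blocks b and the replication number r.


An STS(v) is a 2-(v, 3, 1) BIBD: block size k = 3, λ = 1.
Replication: r(k − 1) = λ(v − 1) ⇒ r·2 = 493 − 1 = 492 ⇒ r = 246.
Block count: b = v(v − 1)/6 = 493·492/6 = 242556/6 = 40426.

r = 246, b = 40426.


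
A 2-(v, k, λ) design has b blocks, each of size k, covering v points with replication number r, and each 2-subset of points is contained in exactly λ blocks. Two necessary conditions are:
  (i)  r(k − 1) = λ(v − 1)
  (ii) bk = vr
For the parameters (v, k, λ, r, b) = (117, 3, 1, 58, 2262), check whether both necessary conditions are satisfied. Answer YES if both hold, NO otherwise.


Condition (i): r(k − 1) = 58·2 = 116; λ(v − 1) = 1·116 = 116. Match? YES.
Condition (ii): bk = 2262·3 = 6786; vr = 117·58 = 6786. Match? YES.
Both conditions hold? YES.

YES


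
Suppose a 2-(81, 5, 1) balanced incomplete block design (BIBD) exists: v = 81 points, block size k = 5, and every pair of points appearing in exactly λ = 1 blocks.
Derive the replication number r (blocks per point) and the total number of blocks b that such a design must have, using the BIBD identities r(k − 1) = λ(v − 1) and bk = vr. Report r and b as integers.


Any 2-(v, k, λ) BIBD satisfies two necessary conditions:
  (i)  Each point sits in r blocks, and counting incidences through any fixed point gives r(k − 1) = λ(v − 1), so r = λ(v − 1)/(k − 1).
  (ii) Total incidences bk = vr, so b = vr/k.
Step 1: r = λ(v − 1)/(k − 1) = 1·(81 − 1)/(5 − 1) = 1·80/4 = 80/4 = 20.
Step 2: b = vr/k = 81·20/5 = 1620/5 = 324.
Check integrality: r = 20 ∈ Z ✓, b = 324 ∈ Z ✓.
(These identities are necessary conditions: they determine r and b for any design with these parameters, but do not by themselves prove that one exists.)

r = 20, b = 324.


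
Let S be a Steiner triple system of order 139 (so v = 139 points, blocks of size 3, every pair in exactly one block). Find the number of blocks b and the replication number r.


An STS(v) is a 2-(v, 3, 1) BIBD: block size k = 3, λ = 1.
Replication: r(k − 1) = λ(v − 1) ⇒ r·2 = 139 − 1 = 138 ⇒ r = 69.
Block count: bk = vr ⇒ b·3 = 139·69 = 9591 ⇒ b = 3197.
(Check via b = v(v − 1)/6 = 139·138/6 = 19182/6 = 3197.)

r = 69, b = 3197.


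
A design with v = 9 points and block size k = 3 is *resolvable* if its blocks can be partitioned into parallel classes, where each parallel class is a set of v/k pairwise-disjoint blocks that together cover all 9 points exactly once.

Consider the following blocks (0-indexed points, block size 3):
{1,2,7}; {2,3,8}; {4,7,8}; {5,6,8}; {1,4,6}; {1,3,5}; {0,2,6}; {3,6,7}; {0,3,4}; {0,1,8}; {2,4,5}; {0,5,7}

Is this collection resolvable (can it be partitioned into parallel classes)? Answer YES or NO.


v = 9, block size k = 3, number of blocks = 12.
For resolvability, blocks must partition into parallel classes of size v/k = 3.
Total blocks must therefore be a multiple of 3: 12 = 3·4 + 0 ⇒ divisible ✓.
Greedy packing gives 4 candidate class(es). Each should be a full parallel class (size 3, covers all 9 points).
  Class 1 (3 blocks): {1,2,7}; {5,6,8}; {0,3,4}. Points covered: [0, 1, 2, 3, 4, 5, 6, 7, 8].
  Class 2 (3 blocks): {2,3,8}; {1,4,6}; {0,5,7}. Points covered: [0, 1, 2, 3, 4, 5, 6, 7, 8].
  Class 3 (3 blocks): {4,7,8}; {1,3,5}; {0,2,6}. Points covered: [0, 1, 2, 3, 4, 5, 6, 7, 8].
  Class 4 (3 blocks): {3,6,7}; {0,1,8}; {2,4,5}. Points covered: [0, 1, 2, 3, 4, 5, 6, 7, 8].
All classes full (size 3)? YES. All classes cover every point? YES.
Resolvable? YES.

YES


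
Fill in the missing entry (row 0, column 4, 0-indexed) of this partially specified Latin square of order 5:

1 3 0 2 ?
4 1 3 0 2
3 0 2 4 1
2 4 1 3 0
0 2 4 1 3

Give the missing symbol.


Row 0 contains symbols [0, 1, 2, 3] — missing [4].
Column 4 contains symbols [0, 1, 2, 3] — missing [4].
The missing symbol must appear in both missing sets; intersection = [4].
Therefore the hidden value is 4.

Missing value = 4.


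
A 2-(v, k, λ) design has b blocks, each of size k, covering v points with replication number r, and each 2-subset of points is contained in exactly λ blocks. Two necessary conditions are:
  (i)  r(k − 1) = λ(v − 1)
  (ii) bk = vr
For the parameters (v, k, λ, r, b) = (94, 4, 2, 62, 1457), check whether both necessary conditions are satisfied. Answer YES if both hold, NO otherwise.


Condition (i): r(k − 1) = 62·3 = 186; λ(v − 1) = 2·93 = 186. Match? YES.
Condition (ii): bk = 1457·4 = 5828; vr = 94·62 = 5828. Match? YES.
Both conditions hold? YES.

YES


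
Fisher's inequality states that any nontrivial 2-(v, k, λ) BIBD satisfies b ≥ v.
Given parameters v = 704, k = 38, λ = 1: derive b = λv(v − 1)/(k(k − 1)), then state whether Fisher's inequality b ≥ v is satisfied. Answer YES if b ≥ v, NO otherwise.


r = λ(v − 1)/(k − 1) = 1·703/37 = 19.
b = vr/k = 704·19/38 = 352.
Fisher's inequality: b ≥ v ⇔ 352 ≥ 704? NO.

NO


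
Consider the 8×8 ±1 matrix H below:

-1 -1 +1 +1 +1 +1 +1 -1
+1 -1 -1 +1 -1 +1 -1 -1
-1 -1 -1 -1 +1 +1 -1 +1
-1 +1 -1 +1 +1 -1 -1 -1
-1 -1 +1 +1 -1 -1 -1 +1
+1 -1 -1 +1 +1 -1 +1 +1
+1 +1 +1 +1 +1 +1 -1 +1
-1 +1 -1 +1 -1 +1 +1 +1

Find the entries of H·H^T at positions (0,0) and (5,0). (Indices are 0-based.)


Row 0 of H: [-1, -1, 1, 1, 1, 1, 1, -1].
Row 5 of H: [1, -1, -1, 1, 1, -1, 1, 1].
(H·H^T)[0][0] = Σ_j H[0][j]·H[0][j] = (-1)² + (-1)² + (1)² + (1)² + (1)² + (1)² + (1)² + (-1)² = 1 + 1 + 1 + 1 + 1 + 1 + 1 + 1 = 8.
(H·H^T)[5][0] = Σ_j H[5][j]·H[0][j] = (1)·(-1) + (-1)·(-1) + (-1)·(1) + (1)·(1) + (1)·(1) + (-1)·(1) + (1)·(1) + (1)·(-1) = -1 + 1 + -1 + 1 + 1 + -1 + 1 + -1 = 0.
So rows 5 and 0 are orthogonal; the diagonal entry equals n = 8.

(0,0) entry = 8; (5,0) entry = 0.


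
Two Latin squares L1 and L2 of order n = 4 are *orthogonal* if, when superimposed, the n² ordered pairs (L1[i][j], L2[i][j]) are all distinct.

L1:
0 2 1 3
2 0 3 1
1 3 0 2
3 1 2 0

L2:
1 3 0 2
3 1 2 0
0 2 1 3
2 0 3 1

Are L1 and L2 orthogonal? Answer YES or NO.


Form the n² = 16 superimposed pairs (L1[i][j], L2[i][j]), row by row (rows and columns indexed from 0):
row 0: (0,1) (2,3) (1,0) (3,2)
row 1: (2,3) (0,1) (3,2) (1,0)
row 2: (1,0) (3,2) (0,1) (2,3)
row 3: (3,2) (1,0) (2,3) (0,1)
Orthogonality requires all 16 pairs distinct.
But the pair (2,3) repeats: cell (0,1) has L1 = 2, L2 = 3, and cell (1,0) has L1 = 2, L2 = 3.
A repeated pair means some other pair never occurs (only 4 distinct pairs out of 16), so the squares are not orthogonal.
Conclusion: NO.

NO


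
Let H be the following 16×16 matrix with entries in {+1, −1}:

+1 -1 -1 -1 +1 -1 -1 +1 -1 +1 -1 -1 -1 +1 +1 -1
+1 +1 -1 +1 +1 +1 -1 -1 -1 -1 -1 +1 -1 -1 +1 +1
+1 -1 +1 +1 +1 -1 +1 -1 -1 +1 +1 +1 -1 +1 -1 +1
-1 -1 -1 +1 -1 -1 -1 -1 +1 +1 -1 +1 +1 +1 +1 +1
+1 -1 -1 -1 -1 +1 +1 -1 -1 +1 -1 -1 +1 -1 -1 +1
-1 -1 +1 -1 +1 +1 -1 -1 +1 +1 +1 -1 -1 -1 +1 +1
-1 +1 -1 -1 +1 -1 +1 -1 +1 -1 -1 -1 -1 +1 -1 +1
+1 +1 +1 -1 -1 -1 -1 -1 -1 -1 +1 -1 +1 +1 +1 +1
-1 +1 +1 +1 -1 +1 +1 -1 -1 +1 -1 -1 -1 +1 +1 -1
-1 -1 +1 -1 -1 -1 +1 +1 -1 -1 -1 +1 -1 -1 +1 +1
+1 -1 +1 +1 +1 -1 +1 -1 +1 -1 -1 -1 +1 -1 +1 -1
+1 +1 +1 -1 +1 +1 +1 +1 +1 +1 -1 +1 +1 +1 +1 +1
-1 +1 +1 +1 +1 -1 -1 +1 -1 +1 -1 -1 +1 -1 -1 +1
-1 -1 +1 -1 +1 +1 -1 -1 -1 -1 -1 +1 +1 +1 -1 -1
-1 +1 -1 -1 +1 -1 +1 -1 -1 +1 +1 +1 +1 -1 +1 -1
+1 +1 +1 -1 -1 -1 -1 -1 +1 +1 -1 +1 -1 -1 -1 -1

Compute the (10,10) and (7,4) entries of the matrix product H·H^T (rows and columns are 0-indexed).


Row 4 of H: [1, -1, -1, -1, -1, 1, 1, -1, -1, 1, -1, -1, 1, -1, -1, 1].
Row 7 of H: [1, 1, 1, -1, -1, -1, -1, -1, -1, -1, 1, -1, 1, 1, 1, 1].
Row 10 of H: [1, -1, 1, 1, 1, -1, 1, -1, 1, -1, -1, -1, 1, -1, 1, -1].
(H·H^T)[10][10] = Σ_j H[10][j]·H[10][j] = (1)² + (-1)² + (1)² + (1)² + (1)² + (-1)² + (1)² + (-1)² + (1)² + (-1)² + (-1)² + (-1)² + (1)² + (-1)² + (1)² + (-1)² = 1 + 1 + 1 + 1 + 1 + 1 + 1 + 1 + 1 + 1 + 1 + 1 + 1 + 1 + 1 + 1 = 16.
(H·H^T)[7][4] = Σ_j H[7][j]·H[4][j] = (1)·(1) + (1)·(-1) + (1)·(-1) + (-1)·(-1) + (-1)·(-1) + (-1)·(1) + (-1)·(1) + (-1)·(-1) + (-1)·(-1) + (-1)·(1) + (1)·(-1) + (-1)·(-1) + (1)·(1) + (1)·(-1) + (1)·(-1) + (1)·(1) = 1 + -1 + -1 + 1 + 1 + -1 + -1 + 1 + 1 + -1 + -1 + 1 + 1 + -1 + -1 + 1 = 0.
So rows 7 and 4 are orthogonal; the diagonal entry equals n = 16.

(10,10) entry = 16; (7,4) entry = 0.


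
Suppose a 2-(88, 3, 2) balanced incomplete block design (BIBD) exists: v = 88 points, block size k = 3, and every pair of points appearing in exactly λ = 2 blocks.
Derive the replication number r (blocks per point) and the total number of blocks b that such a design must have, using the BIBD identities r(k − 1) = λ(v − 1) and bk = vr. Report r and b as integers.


Any 2-(v, k, λ) BIBD satisfies two necessary conditions:
  (i)  Each point sits in r blocks, and counting incidences through any fixed point gives r(k − 1) = λ(v − 1), so r = λ(v − 1)/(k − 1).
  (ii) Total incidences bk = vr, so b = vr/k.
Step 1: r = λ(v − 1)/(k − 1) = 2·(88 − 1)/(3 − 1) = 2·87/2 = 174/2 = 87.
Step 2: b = vr/k = 88·87/3 = 7656/3 = 2552.
Check integrality: r = 87 ∈ Z ✓, b = 2552 ∈ Z ✓.
(These identities are necessary conditions: they determine r and b for any design with these parameters, but do not by themselves prove that one exists.)

r = 87, b = 2552.


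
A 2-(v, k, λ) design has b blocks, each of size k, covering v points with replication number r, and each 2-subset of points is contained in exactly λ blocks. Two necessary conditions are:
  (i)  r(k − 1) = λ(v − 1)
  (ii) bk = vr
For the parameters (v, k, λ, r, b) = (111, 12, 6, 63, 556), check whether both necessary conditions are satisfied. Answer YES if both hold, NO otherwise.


Condition (i): r(k − 1) = 63·11 = 693; λ(v − 1) = 6·110 = 660. Match? NO.
Condition (ii): bk = 556·12 = 6672; vr = 111·63 = 6993. Match? NO.
Both conditions hold? NO.

NO


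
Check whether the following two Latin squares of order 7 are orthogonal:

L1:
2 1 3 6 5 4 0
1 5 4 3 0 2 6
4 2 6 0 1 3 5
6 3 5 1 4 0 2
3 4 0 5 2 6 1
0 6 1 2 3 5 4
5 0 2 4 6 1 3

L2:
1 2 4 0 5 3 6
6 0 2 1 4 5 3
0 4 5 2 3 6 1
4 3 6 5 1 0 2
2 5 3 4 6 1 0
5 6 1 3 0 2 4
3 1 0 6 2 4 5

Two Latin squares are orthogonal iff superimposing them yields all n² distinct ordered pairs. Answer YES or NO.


Form the n² = 49 superimposed pairs (L1[i][j], L2[i][j]), row by row (rows and columns indexed from 0):
row 0: (2,1) (1,2) (3,4) (6,0) (5,5) (4,3) (0,6)
row 1: (1,6) (5,0) (4,2) (3,1) (0,4) (2,5) (6,3)
row 2: (4,0) (2,4) (6,5) (0,2) (1,3) (3,6) (5,1)
row 3: (6,4) (3,3) (5,6) (1,5) (4,1) (0,0) (2,2)
row 4: (3,2) (4,5) (0,3) (5,4) (2,6) (6,1) (1,0)
row 5: (0,5) (6,6) (1,1) (2,3) (3,0) (5,2) (4,4)
row 6: (5,3) (0,1) (2,0) (4,6) (6,2) (1,4) (3,5)
Orthogonality requires all 49 pairs distinct.
Check by first coordinate: for each symbol s of L1, list the L2 entries in the n cells where L1 = s; they must all differ.
  L1 = 0: L2 entries (in reading order) 6, 4, 2, 0, 3, 5, 1 — all 7 distinct ✓
  L1 = 1: L2 entries (in reading order) 2, 6, 3, 5, 0, 1, 4 — all 7 distinct ✓
  L1 = 2: L2 entries (in reading order) 1, 5, 4, 2, 6, 3, 0 — all 7 distinct ✓
  L1 = 3: L2 entries (in reading order) 4, 1, 6, 3, 2, 0, 5 — all 7 distinct ✓
  L1 = 4: L2 entries (in reading order) 3, 2, 0, 1, 5, 4, 6 — all 7 distinct ✓
  L1 = 5: L2 entries (in reading order) 5, 0, 1, 6, 4, 2, 3 — all 7 distinct ✓
  L1 = 6: L2 entries (in reading order) 0, 3, 5, 4, 1, 6, 2 — all 7 distinct ✓
Every symbol of L1 meets every symbol of L2 exactly once, so all 49 pairs are distinct (49 of 49).
Conclusion: YES.

YES


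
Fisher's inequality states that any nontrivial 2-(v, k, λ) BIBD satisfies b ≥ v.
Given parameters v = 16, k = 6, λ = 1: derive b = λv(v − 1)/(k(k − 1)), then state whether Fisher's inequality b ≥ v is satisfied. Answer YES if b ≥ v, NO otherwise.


r = λ(v − 1)/(k − 1) = 1·15/5 = 3.
b = vr/k = 16·3/6 = 8.
Fisher's inequality: b ≥ v ⇔ 8 ≥ 16? NO.

NO


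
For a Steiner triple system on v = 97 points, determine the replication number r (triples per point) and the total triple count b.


An STS(v) is a 2-(v, 3, 1) BIBD: block size k = 3, λ = 1.
Replication: r(k − 1) = λ(v − 1) ⇒ r·2 = 97 − 1 = 96 ⇒ r = 48.
Block count: b = v(v − 1)/6 = 97·96/6 = 9312/6 = 1552.
(Check via bk = vr: 1552·3 = 4656 = 97·48 = 4656 ✓.)

r = 48, b = 1552.


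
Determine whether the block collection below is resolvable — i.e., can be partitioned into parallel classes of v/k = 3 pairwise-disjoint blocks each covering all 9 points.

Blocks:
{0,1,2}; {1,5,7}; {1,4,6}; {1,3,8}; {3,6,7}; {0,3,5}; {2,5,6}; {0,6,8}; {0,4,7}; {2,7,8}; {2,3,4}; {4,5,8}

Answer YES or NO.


v = 9, block size k = 3, number of blocks = 12.
For resolvability, blocks must partition into parallel classes of size v/k = 3.
Total blocks must therefore be a multiple of 3: 12 = 3·4 + 0 ⇒ divisible ✓.
Greedy packing gives 4 candidate class(es). Each should be a full parallel class (size 3, covers all 9 points).
  Class 1 (3 blocks): {0,1,2}; {3,6,7}; {4,5,8}. Points covered: [0, 1, 2, 3, 4, 5, 6, 7, 8].
  Class 2 (3 blocks): {1,5,7}; {0,6,8}; {2,3,4}. Points covered: [0, 1, 2, 3, 4, 5, 6, 7, 8].
  Class 3 (3 blocks): {1,4,6}; {0,3,5}; {2,7,8}. Points covered: [0, 1, 2, 3, 4, 5, 6, 7, 8].
  Class 4 (3 blocks): {1,3,8}; {2,5,6}; {0,4,7}. Points covered: [0, 1, 2, 3, 4, 5, 6, 7, 8].
All classes full (size 3)? YES. All classes cover every point? YES.
Resolvable? YES.

YES


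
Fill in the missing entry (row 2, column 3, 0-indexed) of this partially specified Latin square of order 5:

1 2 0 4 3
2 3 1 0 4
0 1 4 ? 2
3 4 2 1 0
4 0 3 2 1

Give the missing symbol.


Row 2 contains symbols [0, 1, 2, 4] — missing [3].
Column 3 contains symbols [0, 1, 2, 4] — missing [3].
The missing symbol must appear in both missing sets; intersection = [3].
Therefore the hidden value is 3.

Missing value = 3.


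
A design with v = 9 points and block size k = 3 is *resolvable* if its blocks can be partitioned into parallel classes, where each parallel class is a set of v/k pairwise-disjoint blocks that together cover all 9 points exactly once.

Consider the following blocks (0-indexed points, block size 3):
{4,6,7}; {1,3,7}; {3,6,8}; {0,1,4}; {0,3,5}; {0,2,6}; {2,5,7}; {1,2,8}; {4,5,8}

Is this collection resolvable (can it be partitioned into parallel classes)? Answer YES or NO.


v = 9, block size k = 3, number of blocks = 9.
For resolvability, blocks must partition into parallel classes of size v/k = 3.
Total blocks must therefore be a multiple of 3: 9 = 3·3 + 0 ⇒ divisible ✓.
Greedy packing gives 3 candidate class(es). Each should be a full parallel class (size 3, covers all 9 points).
  Class 1 (3 blocks): {4,6,7}; {0,3,5}; {1,2,8}. Points covered: [0, 1, 2, 3, 4, 5, 6, 7, 8].
  Class 2 (3 blocks): {1,3,7}; {0,2,6}; {4,5,8}. Points covered: [0, 1, 2, 3, 4, 5, 6, 7, 8].
  Class 3 (3 blocks): {3,6,8}; {0,1,4}; {2,5,7}. Points covered: [0, 1, 2, 3, 4, 5, 6, 7, 8].
All classes full (size 3)? YES. All classes cover every point? YES.
Resolvable? YES.

YES


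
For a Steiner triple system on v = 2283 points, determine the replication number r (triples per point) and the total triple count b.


An STS(v) is a 2-(v, 3, 1) BIBD: block size k = 3, λ = 1.
Replication: r(k − 1) = λ(v − 1) ⇒ r·2 = 2283 − 1 = 2282 ⇒ r = 1141.
Block count: bk = vr ⇒ b·3 = 2283·1141 = 2604903 ⇒ b = 868301.
(Check via b = v(v − 1)/6 = 2283·2282/6 = 5209806/6 = 868301.)

r = 1141, b = 868301.


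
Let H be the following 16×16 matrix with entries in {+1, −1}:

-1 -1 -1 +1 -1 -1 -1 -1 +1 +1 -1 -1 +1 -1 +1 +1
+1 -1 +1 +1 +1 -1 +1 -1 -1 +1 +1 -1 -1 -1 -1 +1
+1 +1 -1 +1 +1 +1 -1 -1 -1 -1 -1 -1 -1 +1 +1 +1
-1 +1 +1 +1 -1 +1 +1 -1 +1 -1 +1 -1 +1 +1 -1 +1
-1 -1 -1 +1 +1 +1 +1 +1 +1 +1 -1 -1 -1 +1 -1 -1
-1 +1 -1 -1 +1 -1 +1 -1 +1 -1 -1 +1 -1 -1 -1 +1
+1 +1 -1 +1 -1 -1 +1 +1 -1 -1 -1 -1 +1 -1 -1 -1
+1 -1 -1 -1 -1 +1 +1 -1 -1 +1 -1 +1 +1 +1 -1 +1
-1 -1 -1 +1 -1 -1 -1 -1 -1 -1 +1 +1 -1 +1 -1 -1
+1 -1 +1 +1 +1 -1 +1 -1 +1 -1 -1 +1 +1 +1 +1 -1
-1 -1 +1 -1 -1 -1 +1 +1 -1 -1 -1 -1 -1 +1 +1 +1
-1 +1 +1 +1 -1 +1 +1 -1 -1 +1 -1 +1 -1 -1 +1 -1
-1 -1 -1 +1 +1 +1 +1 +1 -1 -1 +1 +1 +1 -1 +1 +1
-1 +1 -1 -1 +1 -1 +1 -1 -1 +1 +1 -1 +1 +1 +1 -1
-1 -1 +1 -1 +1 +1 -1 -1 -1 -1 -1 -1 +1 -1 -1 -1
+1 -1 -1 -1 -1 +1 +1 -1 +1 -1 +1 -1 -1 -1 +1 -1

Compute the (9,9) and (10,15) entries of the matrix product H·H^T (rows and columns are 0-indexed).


Row 9 of H: [1, -1, 1, 1, 1, -1, 1, -1, 1, -1, -1, 1, 1, 1, 1, -1].
Row 10 of H: [-1, -1, 1, -1, -1, -1, 1, 1, -1, -1, -1, -1, -1, 1, 1, 1].
Row 15 of H: [1, -1, -1, -1, -1, 1, 1, -1, 1, -1, 1, -1, -1, -1, 1, -1].
(H·H^T)[9][9] = Σ_j H[9][j]·H[9][j] = (1)² + (-1)² + (1)² + (1)² + (1)² + (-1)² + (1)² + (-1)² + (1)² + (-1)² + (-1)² + (1)² + (1)² + (1)² + (1)² + (-1)² = 1 + 1 + 1 + 1 + 1 + 1 + 1 + 1 + 1 + 1 + 1 + 1 + 1 + 1 + 1 + 1 = 16.
(H·H^T)[10][15] = Σ_j H[10][j]·H[15][j] = (-1)·(1) + (-1)·(-1) + (1)·(-1) + (-1)·(-1) + (-1)·(-1) + (-1)·(1) + (1)·(1) + (1)·(-1) + (-1)·(1) + (-1)·(-1) + (-1)·(1) + (-1)·(-1) + (-1)·(-1) + (1)·(-1) + (1)·(1) + (1)·(-1) = -1 + 1 + -1 + 1 + 1 + -1 + 1 + -1 + -1 + 1 + -1 + 1 + 1 + -1 + 1 + -1 = 0.
So rows 10 and 15 are orthogonal; the diagonal entry equals n = 16.

(9,9) entry = 16; (10,15) entry = 0.


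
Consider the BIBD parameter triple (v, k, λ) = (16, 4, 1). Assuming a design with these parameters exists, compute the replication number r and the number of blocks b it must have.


Any 2-(v, k, λ) BIBD satisfies two necessary conditions:
  (i)  Each point sits in r blocks, and counting incidences through any fixed point gives r(k − 1) = λ(v − 1), so r = λ(v − 1)/(k − 1).
  (ii) Total incidences bk = vr, so b = vr/k.
Step 1: r = λ(v − 1)/(k − 1) = 1·(16 − 1)/(4 − 1) = 1·15/3 = 15/3 = 5.
Step 2: b = vr/k = 16·5/4 = 80/4 = 20.
Check integrality: r = 5 ∈ Z ✓, b = 20 ∈ Z ✓.
(These identities are necessary conditions: they determine r and b for any design with these parameters, but do not by themselves prove that one exists.)

r = 5, b = 20.


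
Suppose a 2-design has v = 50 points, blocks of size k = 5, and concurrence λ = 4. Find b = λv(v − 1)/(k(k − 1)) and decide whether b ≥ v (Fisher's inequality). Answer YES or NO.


b = λv(v − 1)/(k(k − 1)) = 4·50·49/(5·4) = 9800/20 = 490.
Compare with v = 50: b ≥ v, so Fisher's inequality holds.

YES


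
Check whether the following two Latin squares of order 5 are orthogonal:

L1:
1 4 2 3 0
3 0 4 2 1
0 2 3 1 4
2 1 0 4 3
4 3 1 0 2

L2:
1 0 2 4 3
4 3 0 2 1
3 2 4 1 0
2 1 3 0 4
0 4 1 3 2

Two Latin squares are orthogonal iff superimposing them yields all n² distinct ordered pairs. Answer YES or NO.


Form the n² = 25 superimposed pairs (L1[i][j], L2[i][j]), row by row (rows and columns indexed from 0):
row 0: (1,1) (4,0) (2,2) (3,4) (0,3)
row 1: (3,4) (0,3) (4,0) (2,2) (1,1)
row 2: (0,3) (2,2) (3,4) (1,1) (4,0)
row 3: (2,2) (1,1) (0,3) (4,0) (3,4)
row 4: (4,0) (3,4) (1,1) (0,3) (2,2)
Orthogonality requires all 25 pairs distinct.
But the pair (3,4) repeats: cell (0,3) has L1 = 3, L2 = 4, and cell (1,0) has L1 = 3, L2 = 4.
A repeated pair means some other pair never occurs (only 5 distinct pairs out of 25), so the squares are not orthogonal.
Conclusion: NO.

NO
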